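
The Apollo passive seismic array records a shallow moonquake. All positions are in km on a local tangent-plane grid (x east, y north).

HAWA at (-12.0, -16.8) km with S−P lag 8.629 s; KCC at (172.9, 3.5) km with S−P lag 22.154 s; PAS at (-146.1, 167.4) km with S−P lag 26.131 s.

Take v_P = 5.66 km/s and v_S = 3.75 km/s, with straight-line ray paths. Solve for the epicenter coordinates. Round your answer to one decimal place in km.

(-47.7, -105.8)

Distance from S−P lag: d = Δt · v_P v_S / (v_P − v_S) = Δt · (5.66·3.75)/(5.66−3.75) ≈ 11.1126·Δt.
So d_HAWA = 95.89, d_KCC = 246.19, d_PAS = 290.38 km.
Circle about each station: (x + 12.0)² + (y + 16.8)² = 95.89²; (x − 172.9)² + (y − 3.5)² = 246.19²; (x + 146.1)² + (y − 167.4)² = 290.38².
Subtracting the HAWA equation from the KCC and PAS equations removes the quadratic terms:
369.8 x + 40.6 y = -21934.20
-268.2 x + 368.4 y = -26183.92
Solving the 2×2 system: x ≈ -47.7, y ≈ -105.8 km.
Check against HAWA (with the unrounded x, y): √((x + 12.0)²+(y + 16.8)²) = 95.89 ≈ 95.89 km. ✓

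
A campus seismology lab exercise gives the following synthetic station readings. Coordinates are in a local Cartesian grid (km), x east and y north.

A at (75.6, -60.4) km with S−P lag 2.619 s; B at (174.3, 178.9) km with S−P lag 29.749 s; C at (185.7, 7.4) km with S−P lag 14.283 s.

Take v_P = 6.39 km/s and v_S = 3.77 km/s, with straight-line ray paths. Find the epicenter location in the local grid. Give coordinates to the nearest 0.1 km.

(88.4, -80.8)

Distance from S−P lag: d = Δt · v_P v_S / (v_P − v_S) = Δt · (6.39·3.77)/(6.39−3.77) ≈ 9.1948·Δt.
So d_A = 24.08, d_B = 273.54, d_C = 131.33 km.
Circle about each station: (x − 75.6)² + (y + 60.4)² = 24.08²; (x − 174.3)² + (y − 178.9)² = 273.54²; (x − 185.7)² + (y − 7.4)² = 131.33².
Subtracting the A equation from the B and C equations removes the quadratic terms:
197.4 x + 478.6 y = -21222.11
220.2 x + 135.6 y = 8508.01
Solving the 2×2 system: x ≈ 88.4, y ≈ -80.8 km.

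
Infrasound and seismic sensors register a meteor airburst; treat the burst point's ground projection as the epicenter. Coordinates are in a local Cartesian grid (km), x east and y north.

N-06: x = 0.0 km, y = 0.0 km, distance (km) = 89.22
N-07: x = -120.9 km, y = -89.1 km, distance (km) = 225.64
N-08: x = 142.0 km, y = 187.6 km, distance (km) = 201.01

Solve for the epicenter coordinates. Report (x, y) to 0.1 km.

Circle about each station: x² + y² = 89.22²; (x + 120.9)² + (y + 89.1)² = 225.64²; (x − 142.0)² + (y − 187.6)² = 201.01².
Subtracting the N-06 equation from the N-07 and N-08 equations removes the quadratic terms:
-241.8 x − 178.2 y = -20397.58
284.0 x + 375.2 y = 22912.95
Solving the 2×2 system: x ≈ 89.0, y ≈ -6.3 km.

89.0 km east, -6.3 km north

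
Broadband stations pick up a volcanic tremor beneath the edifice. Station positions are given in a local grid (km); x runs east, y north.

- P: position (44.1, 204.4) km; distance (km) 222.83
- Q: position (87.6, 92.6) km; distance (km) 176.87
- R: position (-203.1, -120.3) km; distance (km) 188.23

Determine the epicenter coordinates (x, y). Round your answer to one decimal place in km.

Circle about each station: (x − 44.1)² + (y − 204.4)² = 222.83²; (x − 87.6)² + (y − 92.6)² = 176.87²; (x + 203.1)² + (y + 120.3)² = 188.23².
Subtracting pairs of circle equations eliminates x²+y² and gives linear equations (the radical axes):
87.0 x − 223.6 y = -9105.44
-494.4 x − 649.4 y = 26220.21
Solving the 2×2 system: x ≈ -70.5, y ≈ 13.3 km.

x ≈ -70.5 km, y ≈ 13.3 km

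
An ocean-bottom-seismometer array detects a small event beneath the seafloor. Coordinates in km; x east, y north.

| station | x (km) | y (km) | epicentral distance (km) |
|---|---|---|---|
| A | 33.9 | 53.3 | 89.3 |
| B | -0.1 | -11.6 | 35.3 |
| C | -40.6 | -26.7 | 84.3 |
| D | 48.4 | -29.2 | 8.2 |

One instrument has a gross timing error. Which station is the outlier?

B

Solve using three stations at a time. Using A, C, D (subtract circle equations pairwise → linear system) gives (x, y) ≈ (43.2, -35.5).
Distances from that point to each station vs reported:
  A: calculated 89.3 vs reported 89.3 → residual 0.0 km
  B: calculated 49.5 vs reported 35.3 → residual 14.2 km
  C: calculated 84.3 vs reported 84.3 → residual 0.0 km
  D: calculated 8.2 vs reported 8.2 → residual 0.0 km
A, C, D are mutually consistent (residuals ≈ 0); B is off by 14.2 km.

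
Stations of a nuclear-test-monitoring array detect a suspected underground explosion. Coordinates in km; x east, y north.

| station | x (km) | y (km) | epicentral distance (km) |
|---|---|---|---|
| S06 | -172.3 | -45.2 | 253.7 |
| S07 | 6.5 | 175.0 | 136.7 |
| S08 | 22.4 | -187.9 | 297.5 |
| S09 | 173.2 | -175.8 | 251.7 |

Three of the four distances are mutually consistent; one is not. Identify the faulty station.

S08

Solve using three stations at a time. Using S06, S07, S09 (subtract circle equations pairwise → linear system) gives (x, y) ≈ (62.7, 50.4).
Distances from that point to each station vs reported:
  S06: calculated 253.7 vs reported 253.7 → residual 0.0 km
  S07: calculated 136.7 vs reported 136.7 → residual 0.0 km
  S08: calculated 241.7 vs reported 297.5 → residual 55.8 km
  S09: calculated 251.7 vs reported 251.7 → residual 0.0 km
S06, S07, S09 are mutually consistent (residuals ≈ 0); S08 is off by 55.8 km.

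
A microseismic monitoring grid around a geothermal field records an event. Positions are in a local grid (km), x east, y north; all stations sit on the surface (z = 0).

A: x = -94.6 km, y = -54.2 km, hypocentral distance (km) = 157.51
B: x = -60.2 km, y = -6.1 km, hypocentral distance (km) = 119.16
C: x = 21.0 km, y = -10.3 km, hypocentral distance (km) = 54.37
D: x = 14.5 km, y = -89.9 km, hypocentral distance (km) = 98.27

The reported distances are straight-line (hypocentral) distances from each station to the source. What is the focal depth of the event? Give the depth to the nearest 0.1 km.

depth ≈ 46.3 km

Each station gives a sphere (x−x_i)² + (y−y_i)² + z² = d_i² (stations at z=0).
Subtracting the A sphere from B and C: z² cancels, leaving linear equations in x and y:
68.8 x + 96.2 y = 2384.74
231.2 x + 87.8 y = 10513.59
Solving: x ≈ 49.505, y ≈ -10.616 km (keep extra digits for the depth step; rounded: 49.5, -10.6).
Then from the A sphere: z² = 157.51² − (x + 94.6)² − (y + 54.2)² with x = 49.505, y = -10.616, so z ≈ 46.299 ≈ 46.3 km.
Check against D (with the unrounded solution): distance 98.26 ≈ 98.27 km. ✓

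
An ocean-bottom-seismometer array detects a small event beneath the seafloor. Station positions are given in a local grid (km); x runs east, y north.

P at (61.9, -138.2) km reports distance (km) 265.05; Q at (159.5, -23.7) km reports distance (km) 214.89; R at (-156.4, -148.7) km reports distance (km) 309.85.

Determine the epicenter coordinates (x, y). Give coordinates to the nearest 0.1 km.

Circle about each station: (x − 61.9)² + (y + 138.2)² = 265.05²; (x − 159.5)² + (y + 23.7)² = 214.89²; (x + 156.4)² + (y + 148.7)² = 309.85².
Subtracting pairs of circle equations eliminates x²+y² and gives linear equations (the radical axes):
195.2 x + 229.0 y = 27144.88
-436.6 x − 21.0 y = -2113.72
Solving the 2×2 system: x ≈ -0.9, y ≈ 119.3 km.
Check against P (with the unrounded x, y): √((x − 61.9)²+(y + 138.2)²) = 265.05 ≈ 265.05 km. ✓

(-0.9, 119.3)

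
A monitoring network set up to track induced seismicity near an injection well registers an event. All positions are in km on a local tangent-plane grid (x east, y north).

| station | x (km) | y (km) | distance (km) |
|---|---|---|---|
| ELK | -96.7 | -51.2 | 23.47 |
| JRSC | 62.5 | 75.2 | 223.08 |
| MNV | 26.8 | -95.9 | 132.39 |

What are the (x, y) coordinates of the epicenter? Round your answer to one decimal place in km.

Circle about each station: (x + 96.7)² + (y + 51.2)² = 23.47²; (x − 62.5)² + (y − 75.2)² = 223.08²; (x − 26.8)² + (y + 95.9)² = 132.39².
Subtracting the ELK equation from the JRSC and MNV equations removes the quadratic terms:
318.4 x + 252.8 y = -51624.89
247.0 x − 89.4 y = -19033.55
Solving the 2×2 system: x ≈ -103.7, y ≈ -73.6 km.

x ≈ -103.7 km, y ≈ -73.6 km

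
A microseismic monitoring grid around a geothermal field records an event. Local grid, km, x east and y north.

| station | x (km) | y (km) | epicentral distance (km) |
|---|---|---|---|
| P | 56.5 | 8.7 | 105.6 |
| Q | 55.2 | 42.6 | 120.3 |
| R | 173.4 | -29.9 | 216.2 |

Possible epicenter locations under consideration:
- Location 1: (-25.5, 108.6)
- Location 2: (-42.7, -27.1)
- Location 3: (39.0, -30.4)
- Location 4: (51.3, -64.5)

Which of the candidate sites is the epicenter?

For each candidate, compare |candidate − station| to the reported distance:
Location 1: residuals P 23.6, Q 16.0, R 26.2 → max 26.2 km
Location 2: residuals P 0.1, Q 0.1, R 0.1 → max 0.1 km
Location 3: residuals P 62.8, Q 45.5, R 81.8 → max 81.8 km
Location 4: residuals P 32.2, Q 13.1, R 89.3 → max 89.3 km
Only Location 2 has all residuals ≈ 0.

Location 2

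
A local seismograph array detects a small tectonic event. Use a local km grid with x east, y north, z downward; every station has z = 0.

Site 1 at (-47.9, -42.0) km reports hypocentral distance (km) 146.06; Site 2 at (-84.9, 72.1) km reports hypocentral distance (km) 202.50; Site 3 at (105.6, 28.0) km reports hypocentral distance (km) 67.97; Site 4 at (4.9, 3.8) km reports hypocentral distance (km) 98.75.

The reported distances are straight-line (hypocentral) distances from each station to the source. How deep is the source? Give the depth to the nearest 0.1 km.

depth ≈ 44.7 km

Each station gives a sphere (x−x_i)² + (y−y_i)² + z² = d_i² (stations at z=0).
Subtracting the Site 1 sphere from Site 2 and Site 3: z² cancels, leaving linear equations in x and y:
-74.0 x + 228.2 y = -11324.72
307.0 x + 140.0 y = 24590.55
Solving: x ≈ 89.496, y ≈ -20.605 km (keep extra digits for the depth step; rounded: 89.5, -20.6).
Then from the Site 1 sphere: z² = 146.06² − (x + 47.9)² − (y + 42.0)² with x = 89.496, y = -20.605, so z ≈ 44.700 ≈ 44.7 km.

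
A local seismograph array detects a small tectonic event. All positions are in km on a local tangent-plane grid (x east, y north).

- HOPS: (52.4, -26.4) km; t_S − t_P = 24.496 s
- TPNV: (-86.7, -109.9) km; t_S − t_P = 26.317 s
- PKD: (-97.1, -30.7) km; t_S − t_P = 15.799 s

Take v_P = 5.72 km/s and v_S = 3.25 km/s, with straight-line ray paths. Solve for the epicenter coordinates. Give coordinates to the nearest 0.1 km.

Distance from S−P lag: d = Δt · v_P v_S / (v_P − v_S) = Δt · (5.72·3.25)/(5.72−3.25) ≈ 7.5263·Δt.
So d_HOPS = 184.36, d_TPNV = 198.07, d_PKD = 118.91 km.
Circle about each station: (x − 52.4)² + (y + 26.4)² = 184.36²; (x + 86.7)² + (y + 109.9)² = 198.07²; (x + 97.1)² + (y + 30.7)² = 118.91².
Subtracting the HOPS equation from the TPNV and PKD equations removes the quadratic terms:
-278.2 x − 167.0 y = 10909.06
-299.0 x − 8.6 y = 26777.20
Solving the 2×2 system: x ≈ -92.1, y ≈ 88.1 km.
Check against HOPS (with the unrounded x, y): √((x − 52.4)²+(y + 26.4)²) = 184.35 ≈ 184.36 km. ✓

(-92.1, 88.1)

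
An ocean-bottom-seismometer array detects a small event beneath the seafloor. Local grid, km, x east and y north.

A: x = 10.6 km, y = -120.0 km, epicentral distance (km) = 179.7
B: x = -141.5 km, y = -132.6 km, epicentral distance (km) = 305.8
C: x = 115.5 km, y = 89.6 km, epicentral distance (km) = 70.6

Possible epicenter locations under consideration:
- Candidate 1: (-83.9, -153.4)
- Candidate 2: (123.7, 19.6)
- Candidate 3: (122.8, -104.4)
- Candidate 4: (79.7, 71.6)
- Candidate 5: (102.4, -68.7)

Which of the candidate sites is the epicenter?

Candidate 2

For each candidate, compare |candidate − station| to the reported distance:
Candidate 1: residuals A 79.5, B 244.6, C 243.7 → max 244.6 km
Candidate 2: residuals A 0.0, B 0.0, C 0.1 → max 0.1 km
Candidate 3: residuals A 66.4, B 40.0, C 123.5 → max 123.5 km
Candidate 4: residuals A 24.0, B 4.8, C 30.5 → max 30.5 km
Candidate 5: residuals A 74.5, B 53.7, C 88.2 → max 88.2 km
Only Candidate 2 has all residuals ≈ 0.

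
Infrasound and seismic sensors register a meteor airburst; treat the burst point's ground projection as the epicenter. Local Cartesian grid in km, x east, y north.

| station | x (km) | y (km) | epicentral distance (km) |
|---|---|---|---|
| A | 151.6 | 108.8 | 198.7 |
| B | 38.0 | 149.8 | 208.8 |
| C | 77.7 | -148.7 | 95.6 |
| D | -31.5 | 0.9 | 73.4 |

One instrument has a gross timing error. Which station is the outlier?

D

Solve using three stations at a time. Using A, B, C (subtract circle equations pairwise → linear system) gives (x, y) ≈ (45.0, -58.9).
Distances from that point to each station vs reported:
  A: calculated 198.7 vs reported 198.7 → residual 0.0 km
  B: calculated 208.8 vs reported 208.8 → residual 0.0 km
  C: calculated 95.6 vs reported 95.6 → residual 0.0 km
  D: calculated 97.1 vs reported 73.4 → residual 23.7 km
A, B, C are mutually consistent (residuals ≈ 0); D is off by 23.7 km.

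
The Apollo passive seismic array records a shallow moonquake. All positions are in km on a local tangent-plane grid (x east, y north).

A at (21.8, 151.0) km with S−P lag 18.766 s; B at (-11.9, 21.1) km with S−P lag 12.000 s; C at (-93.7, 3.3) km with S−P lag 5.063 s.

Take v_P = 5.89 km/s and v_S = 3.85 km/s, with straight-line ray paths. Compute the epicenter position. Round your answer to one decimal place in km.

Distance from S−P lag: d = Δt · v_P v_S / (v_P − v_S) = Δt · (5.89·3.85)/(5.89−3.85) ≈ 11.1159·Δt.
So d_A = 208.60, d_B = 133.39, d_C = 56.28 km.
Circle about each station: (x − 21.8)² + (y − 151.0)² = 208.60²; (x + 11.9)² + (y − 21.1)² = 133.39²; (x + 93.7)² + (y − 3.3)² = 56.28².
Subtracting the A equation from the B and C equations removes the quadratic terms:
-67.4 x − 259.8 y = 3031.65
-231.0 x − 295.4 y = 25860.86
Solving the 2×2 system: x ≈ -145.2, y ≈ 26.0 km.

(-145.2, 26.0)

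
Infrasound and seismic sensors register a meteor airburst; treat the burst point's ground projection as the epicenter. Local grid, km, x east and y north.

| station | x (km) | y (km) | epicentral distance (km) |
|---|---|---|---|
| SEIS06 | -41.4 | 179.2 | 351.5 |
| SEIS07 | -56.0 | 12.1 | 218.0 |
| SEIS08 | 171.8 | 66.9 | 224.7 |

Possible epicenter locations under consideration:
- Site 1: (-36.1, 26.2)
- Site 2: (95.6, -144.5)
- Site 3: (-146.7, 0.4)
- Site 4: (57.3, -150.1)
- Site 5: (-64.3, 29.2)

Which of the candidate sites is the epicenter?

For each candidate, compare |candidate − station| to the reported distance:
Site 1: residuals SEIS06 198.4, SEIS07 193.6, SEIS08 12.9 → max 198.4 km
Site 2: residuals SEIS06 0.0, SEIS07 0.0, SEIS08 0.0 → max 0.0 km
Site 3: residuals SEIS06 144.0, SEIS07 126.5, SEIS08 100.7 → max 144.0 km
Site 4: residuals SEIS06 7.7, SEIS07 20.1, SEIS08 20.7 → max 20.7 km
Site 5: residuals SEIS06 199.8, SEIS07 199.0, SEIS08 14.4 → max 199.8 km
Only Site 2 has all residuals ≈ 0.

Site 2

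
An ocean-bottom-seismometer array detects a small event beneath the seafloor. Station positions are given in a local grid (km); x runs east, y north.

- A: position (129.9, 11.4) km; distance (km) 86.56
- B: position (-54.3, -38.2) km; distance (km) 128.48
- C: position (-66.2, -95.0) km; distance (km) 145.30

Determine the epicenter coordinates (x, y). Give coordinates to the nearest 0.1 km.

Circle about each station: (x − 129.9)² + (y − 11.4)² = 86.56²; (x + 54.3)² + (y + 38.2)² = 128.48²; (x + 66.2)² + (y + 95.0)² = 145.30².
Subtracting the A equation from the B and C equations removes the quadratic terms:
-368.4 x − 99.2 y = -21610.72
-392.2 x − 212.8 y = -17215.99
Solving the 2×2 system: x ≈ 73.2, y ≈ -54.0 km.
Check against A (with the unrounded x, y): √((x − 129.9)²+(y − 11.4)²) = 86.57 ≈ 86.56 km. ✓

73.2 km east, -54.0 km north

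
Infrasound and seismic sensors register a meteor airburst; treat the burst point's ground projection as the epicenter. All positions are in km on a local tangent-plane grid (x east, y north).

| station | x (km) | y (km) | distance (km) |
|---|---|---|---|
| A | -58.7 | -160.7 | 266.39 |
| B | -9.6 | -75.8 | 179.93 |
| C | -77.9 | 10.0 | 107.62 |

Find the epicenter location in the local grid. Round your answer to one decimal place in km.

(-24.6, 103.5)

Circle about each station: (x + 58.7)² + (y + 160.7)² = 266.39²; (x + 9.6)² + (y + 75.8)² = 179.93²; (x + 77.9)² + (y − 10.0)² = 107.62².
Subtracting the A equation from the B and C equations removes the quadratic terms:
98.2 x + 169.8 y = 15156.45
-38.4 x + 341.4 y = 36279.80
Solving the 2×2 system: x ≈ -24.6, y ≈ 103.5 km.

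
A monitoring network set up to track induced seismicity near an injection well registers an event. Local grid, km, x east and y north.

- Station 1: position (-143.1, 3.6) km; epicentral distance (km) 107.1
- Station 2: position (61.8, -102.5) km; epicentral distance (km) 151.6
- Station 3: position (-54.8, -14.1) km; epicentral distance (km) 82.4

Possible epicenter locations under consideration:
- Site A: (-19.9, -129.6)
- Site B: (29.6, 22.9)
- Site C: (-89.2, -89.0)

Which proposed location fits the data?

Site C

For each candidate, compare |candidate − station| to the reported distance:
Site A: residuals Station 1 74.3, Station 2 65.5, Station 3 38.3 → max 74.3 km
Site B: residuals Station 1 66.7, Station 2 22.1, Station 3 9.8 → max 66.7 km
Site C: residuals Station 1 0.0, Station 2 0.0, Station 3 0.0 → max 0.0 km
Only Site C has all residuals ≈ 0.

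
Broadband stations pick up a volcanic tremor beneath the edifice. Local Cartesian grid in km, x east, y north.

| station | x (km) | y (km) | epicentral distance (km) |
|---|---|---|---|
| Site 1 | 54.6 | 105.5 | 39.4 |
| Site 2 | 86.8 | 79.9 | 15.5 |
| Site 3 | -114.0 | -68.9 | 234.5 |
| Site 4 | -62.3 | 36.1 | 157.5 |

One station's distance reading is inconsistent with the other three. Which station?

Site 4

Solve using three stations at a time. Using Site 1, Site 2, Site 3 (subtract circle equations pairwise → linear system) gives (x, y) ≈ (74.0, 71.2).
Distances from that point to each station vs reported:
  Site 1: calculated 39.4 vs reported 39.4 → residual 0.0 km
  Site 2: calculated 15.4 vs reported 15.5 → residual 0.1 km
  Site 3: calculated 234.5 vs reported 234.5 → residual 0.0 km
  Site 4: calculated 140.8 vs reported 157.5 → residual 16.7 km
Site 1, Site 2, Site 3 are mutually consistent (residuals ≈ 0); Site 4 is off by 16.7 km.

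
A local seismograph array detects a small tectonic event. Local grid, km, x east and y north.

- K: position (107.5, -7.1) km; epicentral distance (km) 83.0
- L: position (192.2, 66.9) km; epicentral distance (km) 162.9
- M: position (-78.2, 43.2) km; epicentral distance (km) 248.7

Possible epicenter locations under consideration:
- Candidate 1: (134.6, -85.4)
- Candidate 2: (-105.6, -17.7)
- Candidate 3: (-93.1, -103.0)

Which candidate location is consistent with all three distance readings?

For each candidate, compare |candidate − station| to the reported distance:
Candidate 1: residuals K 0.1, L 0.1, M 0.1 → max 0.1 km
Candidate 2: residuals K 130.4, L 146.7, M 181.9 → max 181.9 km
Candidate 3: residuals K 139.3, L 169.2, M 101.7 → max 169.2 km
Only Candidate 1 has all residuals ≈ 0.

Candidate 1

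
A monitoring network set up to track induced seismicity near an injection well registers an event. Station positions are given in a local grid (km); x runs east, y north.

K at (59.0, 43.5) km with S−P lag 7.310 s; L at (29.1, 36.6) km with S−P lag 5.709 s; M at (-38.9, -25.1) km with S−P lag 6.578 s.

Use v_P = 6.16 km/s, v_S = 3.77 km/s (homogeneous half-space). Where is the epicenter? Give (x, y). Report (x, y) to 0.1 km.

Distance from S−P lag: d = Δt · v_P v_S / (v_P − v_S) = Δt · (6.16·3.77)/(6.16−3.77) ≈ 9.7168·Δt.
So d_K = 71.03, d_L = 55.47, d_M = 63.92 km.
Circle about each station: (x − 59.0)² + (y − 43.5)² = 71.03²; (x − 29.1)² + (y − 36.6)² = 55.47²; (x + 38.9)² + (y + 25.1)² = 63.92².
Subtracting pairs of circle equations eliminates x²+y² and gives linear equations (the radical axes):
-59.8 x − 13.8 y = -1218.54
-195.8 x − 137.2 y = -2270.54
Solving the 2×2 system: x ≈ 24.7, y ≈ -18.7 km.
Check against K (with the unrounded x, y): √((x − 59.0)²+(y − 43.5)²) = 71.02 ≈ 71.03 km. ✓

(24.7, -18.7)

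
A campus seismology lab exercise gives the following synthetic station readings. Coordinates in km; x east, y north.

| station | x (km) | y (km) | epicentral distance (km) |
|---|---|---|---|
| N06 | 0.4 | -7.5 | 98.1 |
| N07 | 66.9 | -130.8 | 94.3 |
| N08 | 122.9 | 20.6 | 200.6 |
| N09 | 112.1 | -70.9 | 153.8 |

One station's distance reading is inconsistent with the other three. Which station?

Solve using three stations at a time. Using N06, N08, N09 (subtract circle equations pairwise → linear system) gives (x, y) ≈ (-39.5, -97.3).
Distances from that point to each station vs reported:
  N06: calculated 98.2 vs reported 98.1 → residual 0.1 km
  N07: calculated 111.6 vs reported 94.3 → residual 17.3 km
  N08: calculated 200.7 vs reported 200.6 → residual 0.1 km
  N09: calculated 153.9 vs reported 153.8 → residual 0.1 km
N06, N08, N09 are mutually consistent (residuals ≈ 0); N07 is off by 17.3 km.

N07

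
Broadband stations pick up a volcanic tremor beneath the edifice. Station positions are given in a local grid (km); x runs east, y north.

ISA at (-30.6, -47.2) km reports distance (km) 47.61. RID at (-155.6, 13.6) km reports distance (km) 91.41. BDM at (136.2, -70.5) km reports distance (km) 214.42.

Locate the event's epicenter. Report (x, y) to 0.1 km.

Circle about each station: (x + 30.6)² + (y + 47.2)² = 47.61²; (x + 155.6)² + (y − 13.6)² = 91.41²; (x − 136.2)² + (y + 70.5)² = 214.42².
Subtracting the ISA equation from the RID and BDM equations removes the quadratic terms:
-250.0 x + 121.6 y = 15143.04
333.6 x − 46.6 y = -23352.73
Solving the 2×2 system: x ≈ -73.8, y ≈ -27.2 km.
Check against ISA (with the unrounded x, y): √((x + 30.6)²+(y + 47.2)²) = 47.61 ≈ 47.61 km. ✓

(-73.8, -27.2)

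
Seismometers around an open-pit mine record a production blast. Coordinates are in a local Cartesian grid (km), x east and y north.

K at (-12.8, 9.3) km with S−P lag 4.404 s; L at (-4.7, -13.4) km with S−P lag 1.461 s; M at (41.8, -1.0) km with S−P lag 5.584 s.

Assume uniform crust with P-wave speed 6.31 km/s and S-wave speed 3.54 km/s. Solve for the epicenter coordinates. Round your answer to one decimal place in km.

Distance from S−P lag: d = Δt · v_P v_S / (v_P − v_S) = Δt · (6.31·3.54)/(6.31−3.54) ≈ 8.0640·Δt.
So d_K = 35.51, d_L = 11.78, d_M = 45.03 km.
Circle about each station: (x + 12.8)² + (y − 9.3)² = 35.51²; (x + 4.7)² + (y + 13.4)² = 11.78²; (x − 41.8)² + (y + 1.0)² = 45.03².
Subtracting pairs of circle equations eliminates x²+y² and gives linear equations (the radical axes):
16.2 x − 45.4 y = 1073.51
109.2 x − 20.6 y = 731.17
Solving the 2×2 system: x ≈ 2.4, y ≈ -22.8 km.

(2.4, -22.8)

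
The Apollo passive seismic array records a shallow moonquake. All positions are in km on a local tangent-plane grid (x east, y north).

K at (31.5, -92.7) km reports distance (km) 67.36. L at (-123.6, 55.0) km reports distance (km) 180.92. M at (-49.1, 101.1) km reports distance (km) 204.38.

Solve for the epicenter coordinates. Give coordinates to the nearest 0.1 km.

Circle about each station: (x − 31.5)² + (y + 92.7)² = 67.36²; (x + 123.6)² + (y − 55.0)² = 180.92²; (x + 49.1)² + (y − 101.1)² = 204.38².
Subtracting the K equation from the L and M equations removes the quadratic terms:
-310.2 x + 295.4 y = -19478.26
-161.2 x + 387.6 y = -34187.33
Solving the 2×2 system: x ≈ -35.1, y ≈ -102.8 km.
Check against K (with the unrounded x, y): √((x − 31.5)²+(y + 92.7)²) = 67.37 ≈ 67.36 km. ✓

(-35.1, -102.8)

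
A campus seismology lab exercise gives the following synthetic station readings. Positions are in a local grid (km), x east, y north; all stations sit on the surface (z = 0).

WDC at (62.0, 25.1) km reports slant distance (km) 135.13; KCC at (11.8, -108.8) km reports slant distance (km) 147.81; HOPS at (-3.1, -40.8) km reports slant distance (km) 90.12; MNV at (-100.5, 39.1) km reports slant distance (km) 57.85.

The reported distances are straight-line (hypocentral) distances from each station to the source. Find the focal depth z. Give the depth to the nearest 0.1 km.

37.5 km

Each station gives a sphere (x−x_i)² + (y−y_i)² + z² = d_i² (stations at z=0).
Subtracting the WDC sphere from KCC and HOPS: z² cancels, leaving linear equations in x and y:
-100.4 x − 267.8 y = 3914.99
-130.2 x − 131.8 y = 7338.74
Solving: x ≈ -66.990, y ≈ 10.496 km (keep extra digits for the depth step; rounded: -67.0, 10.5).
Then from the WDC sphere: z² = 135.13² − (x − 62.0)² − (y − 25.1)² with x = -66.990, y = 10.496, so z ≈ 37.529 ≈ 37.5 km.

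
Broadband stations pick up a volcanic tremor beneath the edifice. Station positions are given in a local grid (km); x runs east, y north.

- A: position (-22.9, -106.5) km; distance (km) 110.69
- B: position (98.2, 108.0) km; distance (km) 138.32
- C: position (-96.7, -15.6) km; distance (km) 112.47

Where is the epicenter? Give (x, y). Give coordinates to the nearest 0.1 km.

Circle about each station: (x + 22.9)² + (y + 106.5)² = 110.69²; (x − 98.2)² + (y − 108.0)² = 138.32²; (x + 96.7)² + (y + 15.6)² = 112.47².
Subtracting the A equation from the B and C equations removes the quadratic terms:
242.2 x + 429.0 y = 2560.43
-147.6 x + 181.8 y = -2669.63
Solving the 2×2 system: x ≈ 15.0, y ≈ -2.5 km.

15.0 km east, -2.5 km north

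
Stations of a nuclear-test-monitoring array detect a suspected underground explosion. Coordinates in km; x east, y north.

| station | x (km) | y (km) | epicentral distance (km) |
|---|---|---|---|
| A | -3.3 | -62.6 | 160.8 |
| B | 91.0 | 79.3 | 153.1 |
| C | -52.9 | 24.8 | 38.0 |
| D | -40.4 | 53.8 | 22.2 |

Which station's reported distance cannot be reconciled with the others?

Solve using three stations at a time. Using B, C, D (subtract circle equations pairwise → linear system) gives (x, y) ≈ (-61.1, 61.9).
Distances from that point to each station vs reported:
  A: calculated 137.3 vs reported 160.8 → residual 23.5 km
  B: calculated 153.1 vs reported 153.1 → residual 0.0 km
  C: calculated 38.0 vs reported 38.0 → residual 0.0 km
  D: calculated 22.3 vs reported 22.2 → residual 0.1 km
B, C, D are mutually consistent (residuals ≈ 0); A is off by 23.5 km.

A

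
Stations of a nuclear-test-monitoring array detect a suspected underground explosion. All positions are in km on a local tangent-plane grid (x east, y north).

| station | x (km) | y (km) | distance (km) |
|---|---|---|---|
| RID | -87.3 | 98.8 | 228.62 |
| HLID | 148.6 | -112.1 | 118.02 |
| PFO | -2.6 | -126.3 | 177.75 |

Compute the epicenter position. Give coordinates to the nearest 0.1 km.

x ≈ 120.0 km, y ≈ 2.4 km

Circle about each station: (x + 87.3)² + (y − 98.8)² = 228.62²; (x − 148.6)² + (y + 112.1)² = 118.02²; (x + 2.6)² + (y + 126.3)² = 177.75².
Subtracting the RID equation from the HLID and PFO equations removes the quadratic terms:
471.8 x − 421.8 y = 55604.02
169.4 x − 450.2 y = 19247.76
Solving the 2×2 system: x ≈ 120.0, y ≈ 2.4 km.
Check against RID (with the unrounded x, y): √((x + 87.3)²+(y − 98.8)²) = 228.62 ≈ 228.62 km. ✓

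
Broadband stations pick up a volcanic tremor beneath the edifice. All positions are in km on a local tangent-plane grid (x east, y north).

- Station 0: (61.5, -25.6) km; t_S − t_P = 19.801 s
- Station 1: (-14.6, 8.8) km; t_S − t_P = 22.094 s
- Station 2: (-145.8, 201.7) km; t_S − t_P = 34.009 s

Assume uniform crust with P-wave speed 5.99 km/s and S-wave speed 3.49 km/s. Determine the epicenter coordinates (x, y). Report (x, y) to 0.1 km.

Distance from S−P lag: d = Δt · v_P v_S / (v_P − v_S) = Δt · (5.99·3.49)/(5.99−3.49) ≈ 8.3620·Δt.
So d_Station 0 = 165.58, d_Station 1 = 184.75, d_Station 2 = 284.38 km.
Circle about each station: (x − 61.5)² + (y + 25.6)² = 165.58²; (x + 14.6)² + (y − 8.8)² = 184.75²; (x + 145.8)² + (y − 201.7)² = 284.38².
Subtracting pairs of circle equations eliminates x²+y² and gives linear equations (the radical axes):
-152.2 x + 68.8 y = -10862.84
-414.6 x + 454.6 y = 4047.67
Solving the 2×2 system: x ≈ 128.3, y ≈ 125.9 km.
Check against Station 0 (with the unrounded x, y): √((x − 61.5)²+(y + 25.6)²) = 165.57 ≈ 165.58 km. ✓

(128.3, 125.9)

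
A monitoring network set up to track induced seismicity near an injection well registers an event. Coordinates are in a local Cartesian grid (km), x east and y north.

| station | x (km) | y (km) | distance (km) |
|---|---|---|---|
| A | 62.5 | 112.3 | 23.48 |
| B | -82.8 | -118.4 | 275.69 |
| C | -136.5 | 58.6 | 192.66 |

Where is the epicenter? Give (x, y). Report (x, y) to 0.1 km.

Circle about each station: (x − 62.5)² + (y − 112.3)² = 23.48²; (x + 82.8)² + (y + 118.4)² = 275.69²; (x + 136.5)² + (y − 58.6)² = 192.66².
Subtracting the A equation from the B and C equations removes the quadratic terms:
-290.6 x − 461.4 y = -71096.81
-398.0 x − 107.4 y = -31017.90
Solving the 2×2 system: x ≈ 43.8, y ≈ 126.5 km.

(43.8, 126.5)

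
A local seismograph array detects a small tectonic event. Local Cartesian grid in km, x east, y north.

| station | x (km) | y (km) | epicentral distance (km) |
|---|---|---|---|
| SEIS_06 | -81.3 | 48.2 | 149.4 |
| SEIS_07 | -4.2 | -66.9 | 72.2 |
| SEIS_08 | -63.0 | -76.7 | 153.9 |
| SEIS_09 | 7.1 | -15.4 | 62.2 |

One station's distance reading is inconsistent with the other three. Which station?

SEIS_07

Solve using three stations at a time. Using SEIS_06, SEIS_08, SEIS_09 (subtract circle equations pairwise → linear system) gives (x, y) ≈ (63.4, 11.1).
Distances from that point to each station vs reported:
  SEIS_06: calculated 149.4 vs reported 149.4 → residual 0.0 km
  SEIS_07: calculated 103.2 vs reported 72.2 → residual 31.0 km
  SEIS_08: calculated 153.9 vs reported 153.9 → residual 0.0 km
  SEIS_09: calculated 62.2 vs reported 62.2 → residual 0.0 km
SEIS_06, SEIS_08, SEIS_09 are mutually consistent (residuals ≈ 0); SEIS_07 is off by 31.0 km.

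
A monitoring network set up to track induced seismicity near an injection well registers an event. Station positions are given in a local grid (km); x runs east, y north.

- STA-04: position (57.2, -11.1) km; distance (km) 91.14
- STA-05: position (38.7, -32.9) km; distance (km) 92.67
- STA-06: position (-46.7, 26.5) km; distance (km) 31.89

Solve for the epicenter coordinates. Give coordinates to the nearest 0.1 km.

(-18.0, 40.4)

Circle about each station: (x − 57.2)² + (y + 11.1)² = 91.14²; (x − 38.7)² + (y + 32.9)² = 92.67²; (x + 46.7)² + (y − 26.5)² = 31.89².
Subtracting the STA-04 equation from the STA-05 and STA-06 equations removes the quadratic terms:
-37.0 x − 43.6 y = -1096.18
-207.8 x + 75.2 y = 6777.62
Solving the 2×2 system: x ≈ -18.0, y ≈ 40.4 km.
Check against STA-04 (with the unrounded x, y): √((x − 57.2)²+(y + 11.1)²) = 91.14 ≈ 91.14 km. ✓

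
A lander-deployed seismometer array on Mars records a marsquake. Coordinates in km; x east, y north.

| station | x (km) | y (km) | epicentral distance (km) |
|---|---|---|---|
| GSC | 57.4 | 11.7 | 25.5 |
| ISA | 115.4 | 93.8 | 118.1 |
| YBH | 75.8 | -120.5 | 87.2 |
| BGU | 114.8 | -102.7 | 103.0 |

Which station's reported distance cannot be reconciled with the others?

YBH

Solve using three stations at a time. Using GSC, ISA, BGU (subtract circle equations pairwise → linear system) gives (x, y) ≈ (64.5, -12.8).
Distances from that point to each station vs reported:
  GSC: calculated 25.5 vs reported 25.5 → residual 0.0 km
  ISA: calculated 118.1 vs reported 118.1 → residual 0.0 km
  YBH: calculated 108.3 vs reported 87.2 → residual 21.1 km
  BGU: calculated 103.0 vs reported 103.0 → residual 0.0 km
GSC, ISA, BGU are mutually consistent (residuals ≈ 0); YBH is off by 21.1 km.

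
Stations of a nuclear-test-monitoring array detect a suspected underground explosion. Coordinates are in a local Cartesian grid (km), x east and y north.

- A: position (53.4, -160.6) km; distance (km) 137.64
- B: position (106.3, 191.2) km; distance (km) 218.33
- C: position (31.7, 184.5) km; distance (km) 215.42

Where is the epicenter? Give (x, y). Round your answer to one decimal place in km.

Circle about each station: (x − 53.4)² + (y + 160.6)² = 137.64²; (x − 106.3)² + (y − 191.2)² = 218.33²; (x − 31.7)² + (y − 184.5)² = 215.42².
Subtracting pairs of circle equations eliminates x²+y² and gives linear equations (the radical axes):
105.8 x + 703.6 y = -9510.01
-43.4 x + 690.2 y = -21059.79
Solving the 2×2 system: x ≈ 79.7, y ≈ -25.5 km.

(79.7, -25.5)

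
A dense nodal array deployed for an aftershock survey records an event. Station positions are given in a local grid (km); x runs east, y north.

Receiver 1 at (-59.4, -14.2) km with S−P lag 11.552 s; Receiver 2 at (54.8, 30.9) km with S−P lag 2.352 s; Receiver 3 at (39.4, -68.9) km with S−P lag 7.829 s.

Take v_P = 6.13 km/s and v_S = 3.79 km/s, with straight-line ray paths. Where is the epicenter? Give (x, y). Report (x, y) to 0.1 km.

Distance from S−P lag: d = Δt · v_P v_S / (v_P − v_S) = Δt · (6.13·3.79)/(6.13−3.79) ≈ 9.9285·Δt.
So d_Receiver 1 = 114.69, d_Receiver 2 = 23.35, d_Receiver 3 = 77.73 km.
Circle about each station: (x + 59.4)² + (y + 14.2)² = 114.69²; (x − 54.8)² + (y − 30.9)² = 23.35²; (x − 39.4)² + (y + 68.9)² = 77.73².
Subtracting pairs of circle equations eliminates x²+y² and gives linear equations (the radical axes):
228.4 x + 90.2 y = 12836.42
197.6 x − 109.4 y = 9681.41
Solving the 2×2 system: x ≈ 53.2, y ≈ 7.6 km.
Check against Receiver 1 (with the unrounded x, y): √((x + 59.4)²+(y + 14.2)²) = 114.69 ≈ 114.69 km. ✓

53.2 km east, 7.6 km north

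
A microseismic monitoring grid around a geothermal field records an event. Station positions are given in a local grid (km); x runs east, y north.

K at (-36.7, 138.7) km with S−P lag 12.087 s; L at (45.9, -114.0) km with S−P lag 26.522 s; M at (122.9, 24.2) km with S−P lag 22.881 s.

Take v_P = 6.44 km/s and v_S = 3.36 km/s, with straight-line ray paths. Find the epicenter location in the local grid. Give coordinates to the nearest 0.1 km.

Distance from S−P lag: d = Δt · v_P v_S / (v_P − v_S) = Δt · (6.44·3.36)/(6.44−3.36) ≈ 7.0255·Δt.
So d_K = 84.92, d_L = 186.33, d_M = 160.75 km.
Circle about each station: (x + 36.7)² + (y − 138.7)² = 84.92²; (x − 45.9)² + (y + 114.0)² = 186.33²; (x − 122.9)² + (y − 24.2)² = 160.75².
Subtracting the K equation from the L and M equations removes the quadratic terms:
165.2 x − 505.4 y = -32989.23
319.2 x − 229.0 y = -23523.69
Solving the 2×2 system: x ≈ -35.1, y ≈ 53.8 km.

-35.1 km east, 53.8 km north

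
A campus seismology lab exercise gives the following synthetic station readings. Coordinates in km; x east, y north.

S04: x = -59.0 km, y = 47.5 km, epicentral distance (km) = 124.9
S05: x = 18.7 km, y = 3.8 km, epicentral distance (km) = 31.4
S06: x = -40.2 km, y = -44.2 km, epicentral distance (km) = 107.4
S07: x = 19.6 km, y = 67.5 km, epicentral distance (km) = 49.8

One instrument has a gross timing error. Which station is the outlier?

S04

Solve using three stations at a time. Using S05, S06, S07 (subtract circle equations pairwise → linear system) gives (x, y) ≈ (43.1, 23.6).
Distances from that point to each station vs reported:
  S04: calculated 104.9 vs reported 124.9 → residual 20.0 km
  S05: calculated 31.4 vs reported 31.4 → residual 0.0 km
  S06: calculated 107.4 vs reported 107.4 → residual 0.0 km
  S07: calculated 49.8 vs reported 49.8 → residual 0.0 km
S05, S06, S07 are mutually consistent (residuals ≈ 0); S04 is off by 20.0 km.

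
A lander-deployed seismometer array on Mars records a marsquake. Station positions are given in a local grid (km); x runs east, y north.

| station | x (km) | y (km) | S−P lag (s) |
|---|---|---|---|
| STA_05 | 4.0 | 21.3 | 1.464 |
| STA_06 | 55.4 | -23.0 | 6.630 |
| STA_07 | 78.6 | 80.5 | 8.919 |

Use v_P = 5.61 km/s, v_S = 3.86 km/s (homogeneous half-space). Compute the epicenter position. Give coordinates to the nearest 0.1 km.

(-14.1, 20.6)

Distance from S−P lag: d = Δt · v_P v_S / (v_P − v_S) = Δt · (5.61·3.86)/(5.61−3.86) ≈ 12.3741·Δt.
So d_STA_05 = 18.12, d_STA_06 = 82.04, d_STA_07 = 110.36 km.
Circle about each station: (x − 4.0)² + (y − 21.3)² = 18.12²; (x − 55.4)² + (y + 23.0)² = 82.04²; (x − 78.6)² + (y − 80.5)² = 110.36².
Subtracting pairs of circle equations eliminates x²+y² and gives linear equations (the radical axes):
102.8 x − 88.6 y = -3273.76
149.2 x + 118.4 y = 337.52
Solving the 2×2 system: x ≈ -14.1, y ≈ 20.6 km.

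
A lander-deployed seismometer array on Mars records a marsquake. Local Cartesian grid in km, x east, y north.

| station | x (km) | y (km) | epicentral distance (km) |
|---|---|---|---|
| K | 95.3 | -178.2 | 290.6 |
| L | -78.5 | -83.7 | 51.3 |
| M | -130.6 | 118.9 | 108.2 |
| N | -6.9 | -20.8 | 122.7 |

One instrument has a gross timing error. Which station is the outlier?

L

Solve using three stations at a time. Using K, M, N (subtract circle equations pairwise → linear system) gives (x, y) ≈ (-125.6, 10.7).
Distances from that point to each station vs reported:
  K: calculated 290.7 vs reported 290.6 → residual 0.1 km
  L: calculated 105.5 vs reported 51.3 → residual 54.2 km
  M: calculated 108.4 vs reported 108.2 → residual 0.2 km
  N: calculated 122.8 vs reported 122.7 → residual 0.1 km
K, M, N are mutually consistent (residuals ≈ 0); L is off by 54.2 km.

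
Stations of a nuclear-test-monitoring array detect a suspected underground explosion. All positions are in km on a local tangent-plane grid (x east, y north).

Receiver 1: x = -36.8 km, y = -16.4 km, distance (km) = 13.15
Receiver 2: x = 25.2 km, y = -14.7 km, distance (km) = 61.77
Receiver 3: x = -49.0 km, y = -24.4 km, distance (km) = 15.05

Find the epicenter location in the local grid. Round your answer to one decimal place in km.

Circle about each station: (x + 36.8)² + (y + 16.4)² = 13.15²; (x − 25.2)² + (y + 14.7)² = 61.77²; (x + 49.0)² + (y + 24.4)² = 15.05².
Subtracting the Receiver 1 equation from the Receiver 2 and Receiver 3 equations removes the quadratic terms:
124.0 x + 3.4 y = -4414.68
-24.4 x − 16.0 y = 1319.58
Solving the 2×2 system: x ≈ -34.8, y ≈ -29.4 km.
Check against Receiver 1 (with the unrounded x, y): √((x + 36.8)²+(y + 16.4)²) = 13.16 ≈ 13.15 km. ✓

-34.8 km east, -29.4 km north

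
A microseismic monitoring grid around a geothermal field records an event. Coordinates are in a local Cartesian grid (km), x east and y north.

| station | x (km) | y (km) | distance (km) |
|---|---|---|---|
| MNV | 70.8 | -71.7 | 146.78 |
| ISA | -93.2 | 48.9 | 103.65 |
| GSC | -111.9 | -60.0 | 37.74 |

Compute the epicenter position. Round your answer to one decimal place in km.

Circle about each station: (x − 70.8)² + (y + 71.7)² = 146.78²; (x + 93.2)² + (y − 48.9)² = 103.65²; (x + 111.9)² + (y + 60.0)² = 37.74².
Subtracting pairs of circle equations eliminates x²+y² and gives linear equations (the radical axes):
-328.0 x + 241.2 y = 11724.97
-365.4 x + 23.4 y = 26088.14
Solving the 2×2 system: x ≈ -74.8, y ≈ -53.1 km.

-74.8 km east, -53.1 km north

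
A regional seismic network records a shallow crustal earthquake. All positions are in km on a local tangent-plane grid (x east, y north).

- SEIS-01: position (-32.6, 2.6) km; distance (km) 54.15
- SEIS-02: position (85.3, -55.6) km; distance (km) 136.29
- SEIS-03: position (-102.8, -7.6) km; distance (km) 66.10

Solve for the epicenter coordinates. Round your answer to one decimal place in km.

Circle about each station: (x + 32.6)² + (y − 2.6)² = 54.15²; (x − 85.3)² + (y + 55.6)² = 136.29²; (x + 102.8)² + (y + 7.6)² = 66.10².
Subtracting the SEIS-01 equation from the SEIS-02 and SEIS-03 equations removes the quadratic terms:
235.8 x − 116.4 y = -6344.81
-140.4 x − 20.4 y = 8119.09
Solving the 2×2 system: x ≈ -50.8, y ≈ -48.4 km.

-50.8 km east, -48.4 km north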